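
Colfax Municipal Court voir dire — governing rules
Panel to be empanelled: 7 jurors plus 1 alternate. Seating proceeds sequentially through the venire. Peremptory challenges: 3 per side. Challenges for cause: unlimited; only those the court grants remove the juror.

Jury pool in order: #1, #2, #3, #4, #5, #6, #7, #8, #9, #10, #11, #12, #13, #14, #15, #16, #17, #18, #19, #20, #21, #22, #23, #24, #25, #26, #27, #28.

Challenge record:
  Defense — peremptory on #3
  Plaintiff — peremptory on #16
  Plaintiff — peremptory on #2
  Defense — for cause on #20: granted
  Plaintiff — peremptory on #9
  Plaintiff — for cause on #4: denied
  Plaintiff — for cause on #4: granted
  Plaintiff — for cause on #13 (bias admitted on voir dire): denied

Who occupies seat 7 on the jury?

11

Removed: #2, #3, #4, #9, #16, #20. (#13 stays — for-cause denied.)
Seating in order: seats 1–7 → #1, #5, #6, #7, #8, #10, #11; alternates → #12.
So seat 7 is #11.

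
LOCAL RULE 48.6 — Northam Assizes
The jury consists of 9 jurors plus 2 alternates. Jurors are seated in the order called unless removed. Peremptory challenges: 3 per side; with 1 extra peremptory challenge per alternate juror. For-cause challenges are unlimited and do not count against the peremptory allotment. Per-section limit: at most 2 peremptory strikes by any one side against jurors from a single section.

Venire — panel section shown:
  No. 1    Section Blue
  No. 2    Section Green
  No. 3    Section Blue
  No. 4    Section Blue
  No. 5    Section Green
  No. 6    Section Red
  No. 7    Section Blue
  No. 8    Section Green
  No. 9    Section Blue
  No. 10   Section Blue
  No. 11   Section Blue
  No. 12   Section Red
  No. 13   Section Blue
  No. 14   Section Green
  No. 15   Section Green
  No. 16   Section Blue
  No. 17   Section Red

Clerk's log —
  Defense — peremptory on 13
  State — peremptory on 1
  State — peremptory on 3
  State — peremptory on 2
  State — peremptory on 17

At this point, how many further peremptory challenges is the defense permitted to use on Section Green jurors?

Defense peremptories so far: #13 — 1 of 5 used, 4 left overall.
Against Section Green: none yet — per-section cap 2 leaves 2.
Binding limit: min(4, 2) = 2.

2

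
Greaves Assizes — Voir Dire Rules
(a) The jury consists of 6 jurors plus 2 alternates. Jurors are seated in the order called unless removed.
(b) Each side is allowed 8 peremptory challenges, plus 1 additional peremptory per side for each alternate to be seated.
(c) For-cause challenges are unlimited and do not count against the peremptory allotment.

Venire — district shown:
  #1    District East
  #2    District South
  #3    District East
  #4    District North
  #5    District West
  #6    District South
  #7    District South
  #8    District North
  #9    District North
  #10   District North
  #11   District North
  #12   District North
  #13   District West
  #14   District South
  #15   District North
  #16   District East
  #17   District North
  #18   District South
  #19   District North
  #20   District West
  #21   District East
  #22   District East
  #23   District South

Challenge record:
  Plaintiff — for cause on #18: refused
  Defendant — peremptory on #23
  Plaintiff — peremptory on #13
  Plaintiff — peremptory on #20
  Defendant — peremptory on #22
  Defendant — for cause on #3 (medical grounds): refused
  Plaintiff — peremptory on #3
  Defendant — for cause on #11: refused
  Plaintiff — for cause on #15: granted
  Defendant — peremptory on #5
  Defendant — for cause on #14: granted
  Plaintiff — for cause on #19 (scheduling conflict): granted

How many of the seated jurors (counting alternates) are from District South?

Removed: #3, #5, #13, #14, #15, #19, #20, #22, #23.
Seated (8 incl. alternates): #1, #2, #4, #6, #7, #8, #9, #10.
Of those, in District South: #2, #6, #7 → 3.

3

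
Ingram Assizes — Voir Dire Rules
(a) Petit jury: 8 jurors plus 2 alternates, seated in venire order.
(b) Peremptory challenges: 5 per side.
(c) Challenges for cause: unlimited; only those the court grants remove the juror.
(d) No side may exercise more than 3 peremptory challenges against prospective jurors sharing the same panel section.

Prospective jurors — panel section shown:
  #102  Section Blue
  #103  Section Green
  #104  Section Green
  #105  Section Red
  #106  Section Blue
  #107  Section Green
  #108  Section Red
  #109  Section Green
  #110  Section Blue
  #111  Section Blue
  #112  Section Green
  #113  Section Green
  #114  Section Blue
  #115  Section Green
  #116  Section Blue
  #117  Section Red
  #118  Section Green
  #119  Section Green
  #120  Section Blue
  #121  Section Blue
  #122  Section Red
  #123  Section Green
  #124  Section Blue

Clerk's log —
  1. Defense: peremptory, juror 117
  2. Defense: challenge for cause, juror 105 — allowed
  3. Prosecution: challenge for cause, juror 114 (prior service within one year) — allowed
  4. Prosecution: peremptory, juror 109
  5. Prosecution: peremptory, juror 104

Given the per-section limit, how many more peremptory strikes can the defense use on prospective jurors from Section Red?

Defense peremptories so far: #117 — 1 of 5 used, 4 left overall.
Against Section Red: #117 — 1 used; per-section cap 3 leaves 2.
Binding limit: min(4, 2) = 2.

2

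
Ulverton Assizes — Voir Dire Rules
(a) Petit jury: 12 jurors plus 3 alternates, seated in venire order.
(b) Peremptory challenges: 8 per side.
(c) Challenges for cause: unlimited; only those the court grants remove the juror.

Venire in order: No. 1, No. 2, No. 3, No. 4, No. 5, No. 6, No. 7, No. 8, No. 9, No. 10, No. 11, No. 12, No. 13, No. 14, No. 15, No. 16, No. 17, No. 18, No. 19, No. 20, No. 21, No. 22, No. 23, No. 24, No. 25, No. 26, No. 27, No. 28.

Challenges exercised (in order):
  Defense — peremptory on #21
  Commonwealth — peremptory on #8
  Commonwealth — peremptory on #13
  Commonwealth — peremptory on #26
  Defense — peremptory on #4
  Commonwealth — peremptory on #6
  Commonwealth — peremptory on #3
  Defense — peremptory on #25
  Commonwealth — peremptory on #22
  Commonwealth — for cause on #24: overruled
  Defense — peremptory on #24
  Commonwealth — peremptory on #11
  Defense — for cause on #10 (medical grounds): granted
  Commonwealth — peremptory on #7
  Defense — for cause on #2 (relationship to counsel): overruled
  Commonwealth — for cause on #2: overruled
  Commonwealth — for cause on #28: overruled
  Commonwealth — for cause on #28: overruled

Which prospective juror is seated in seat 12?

Removed: #3, #4, #6, #7, #8, #10, #11, #13, #21, #22, #24, #25, #26. (#2, #28 stay — for-cause denied.)
Filling seats in venire order through position 12: #1, #2, #5, #9, #12, #14, #15, #16, #17, #18, #19, #20.
So seat 12 is #20.

20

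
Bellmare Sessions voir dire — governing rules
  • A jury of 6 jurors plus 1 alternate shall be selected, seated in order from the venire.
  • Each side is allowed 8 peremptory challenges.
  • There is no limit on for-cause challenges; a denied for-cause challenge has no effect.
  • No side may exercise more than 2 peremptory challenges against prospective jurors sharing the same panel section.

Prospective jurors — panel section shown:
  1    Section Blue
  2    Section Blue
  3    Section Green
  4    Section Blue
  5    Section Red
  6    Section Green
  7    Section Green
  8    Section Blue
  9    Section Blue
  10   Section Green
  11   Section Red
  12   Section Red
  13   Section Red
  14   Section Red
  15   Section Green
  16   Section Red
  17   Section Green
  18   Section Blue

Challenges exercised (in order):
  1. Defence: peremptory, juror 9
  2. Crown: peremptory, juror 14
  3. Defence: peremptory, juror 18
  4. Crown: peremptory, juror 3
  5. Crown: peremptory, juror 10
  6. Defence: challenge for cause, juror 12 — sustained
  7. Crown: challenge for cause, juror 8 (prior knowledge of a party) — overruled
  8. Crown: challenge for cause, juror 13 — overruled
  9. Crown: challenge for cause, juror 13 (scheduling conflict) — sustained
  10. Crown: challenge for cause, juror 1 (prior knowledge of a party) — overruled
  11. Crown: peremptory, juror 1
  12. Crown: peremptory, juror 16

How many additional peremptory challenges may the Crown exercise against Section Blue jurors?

1

Crown peremptories so far: #14, #3, #10, #1, #16 — 5 of 8 used, 3 left overall.
Against Section Blue: #1 — 1 used; per-section cap 2 leaves 1.
Binding limit: min(3, 1) = 1.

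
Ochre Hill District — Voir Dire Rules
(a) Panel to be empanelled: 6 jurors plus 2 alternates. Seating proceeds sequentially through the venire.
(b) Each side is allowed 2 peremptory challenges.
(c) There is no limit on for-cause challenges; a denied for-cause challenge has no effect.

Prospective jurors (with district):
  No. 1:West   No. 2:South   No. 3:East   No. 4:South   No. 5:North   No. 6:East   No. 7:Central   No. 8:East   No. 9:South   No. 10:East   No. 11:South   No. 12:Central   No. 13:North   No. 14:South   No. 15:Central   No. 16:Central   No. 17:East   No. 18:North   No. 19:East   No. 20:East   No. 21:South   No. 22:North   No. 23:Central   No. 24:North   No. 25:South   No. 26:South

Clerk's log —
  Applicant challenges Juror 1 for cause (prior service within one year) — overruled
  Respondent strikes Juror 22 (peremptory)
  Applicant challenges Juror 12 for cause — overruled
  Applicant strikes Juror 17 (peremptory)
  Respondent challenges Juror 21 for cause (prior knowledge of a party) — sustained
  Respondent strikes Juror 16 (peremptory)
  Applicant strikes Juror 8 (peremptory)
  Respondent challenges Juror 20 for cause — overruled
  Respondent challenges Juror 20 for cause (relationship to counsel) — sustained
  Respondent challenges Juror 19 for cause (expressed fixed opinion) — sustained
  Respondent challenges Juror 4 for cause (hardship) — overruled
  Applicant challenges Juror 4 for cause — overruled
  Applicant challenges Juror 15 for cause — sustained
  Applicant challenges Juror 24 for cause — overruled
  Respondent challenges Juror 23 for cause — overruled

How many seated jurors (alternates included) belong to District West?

1

Removed: #8, #15, #16, #17, #19, #20, #21, #22.
Seated (8 incl. alternates): #1, #2, #3, #4, #5, #6, #7, #9.
Of those, in District West: #1 → 1.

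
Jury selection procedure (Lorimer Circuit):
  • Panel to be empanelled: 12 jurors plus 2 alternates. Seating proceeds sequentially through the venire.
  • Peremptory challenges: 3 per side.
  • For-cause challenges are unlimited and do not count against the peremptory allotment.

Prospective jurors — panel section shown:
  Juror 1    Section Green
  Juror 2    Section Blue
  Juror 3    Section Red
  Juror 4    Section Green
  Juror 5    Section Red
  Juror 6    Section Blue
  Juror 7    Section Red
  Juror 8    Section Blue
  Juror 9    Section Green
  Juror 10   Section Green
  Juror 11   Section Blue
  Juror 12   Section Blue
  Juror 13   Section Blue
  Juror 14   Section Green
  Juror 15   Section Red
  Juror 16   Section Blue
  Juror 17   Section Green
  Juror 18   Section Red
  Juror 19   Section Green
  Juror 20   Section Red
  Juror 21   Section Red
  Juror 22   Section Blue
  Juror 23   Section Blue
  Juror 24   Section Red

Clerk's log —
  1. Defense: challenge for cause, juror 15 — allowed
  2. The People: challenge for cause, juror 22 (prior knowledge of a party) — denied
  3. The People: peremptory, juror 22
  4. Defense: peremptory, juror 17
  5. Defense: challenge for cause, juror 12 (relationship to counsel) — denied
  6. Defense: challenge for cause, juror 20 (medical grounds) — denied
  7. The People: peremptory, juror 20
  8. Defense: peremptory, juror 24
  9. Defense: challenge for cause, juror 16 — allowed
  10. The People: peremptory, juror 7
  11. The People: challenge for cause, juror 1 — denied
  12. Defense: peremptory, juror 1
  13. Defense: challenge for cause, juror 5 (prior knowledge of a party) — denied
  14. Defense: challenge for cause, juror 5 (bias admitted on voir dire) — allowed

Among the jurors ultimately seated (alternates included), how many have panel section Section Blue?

6

Removed: #1, #5, #7, #15, #16, #17, #20, #22, #24.
Seated (14 incl. alternates): #2, #3, #4, #6, #8, #9, #10, #11, #12, #13, #14, #18, #19, #21.
Of those, in Section Blue: #2, #6, #8, #11, #12, #13 → 6.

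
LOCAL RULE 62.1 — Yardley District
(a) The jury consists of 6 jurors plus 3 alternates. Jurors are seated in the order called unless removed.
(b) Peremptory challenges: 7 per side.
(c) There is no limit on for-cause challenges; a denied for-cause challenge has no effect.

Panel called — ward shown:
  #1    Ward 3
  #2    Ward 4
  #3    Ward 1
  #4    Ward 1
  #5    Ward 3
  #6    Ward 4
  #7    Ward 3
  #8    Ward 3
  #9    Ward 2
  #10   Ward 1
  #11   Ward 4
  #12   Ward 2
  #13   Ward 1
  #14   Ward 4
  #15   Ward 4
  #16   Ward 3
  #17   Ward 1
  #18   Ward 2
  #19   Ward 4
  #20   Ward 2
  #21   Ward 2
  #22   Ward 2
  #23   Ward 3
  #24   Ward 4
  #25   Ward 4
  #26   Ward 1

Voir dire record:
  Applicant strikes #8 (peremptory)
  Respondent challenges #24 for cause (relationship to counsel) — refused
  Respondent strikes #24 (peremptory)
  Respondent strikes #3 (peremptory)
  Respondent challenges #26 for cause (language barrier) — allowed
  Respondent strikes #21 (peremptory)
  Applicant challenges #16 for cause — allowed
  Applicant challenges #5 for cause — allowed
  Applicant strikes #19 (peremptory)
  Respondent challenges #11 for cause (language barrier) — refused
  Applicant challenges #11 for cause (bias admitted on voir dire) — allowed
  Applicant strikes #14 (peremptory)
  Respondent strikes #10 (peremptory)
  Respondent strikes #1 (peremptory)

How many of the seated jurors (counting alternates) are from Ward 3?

1

Removed: #1, #3, #5, #8, #10, #11, #14, #16, #19, #21, #24, #26.
Seated (9 incl. alternates): #2, #4, #6, #7, #9, #12, #13, #15, #17.
Of those, in Ward 3: #7 → 1.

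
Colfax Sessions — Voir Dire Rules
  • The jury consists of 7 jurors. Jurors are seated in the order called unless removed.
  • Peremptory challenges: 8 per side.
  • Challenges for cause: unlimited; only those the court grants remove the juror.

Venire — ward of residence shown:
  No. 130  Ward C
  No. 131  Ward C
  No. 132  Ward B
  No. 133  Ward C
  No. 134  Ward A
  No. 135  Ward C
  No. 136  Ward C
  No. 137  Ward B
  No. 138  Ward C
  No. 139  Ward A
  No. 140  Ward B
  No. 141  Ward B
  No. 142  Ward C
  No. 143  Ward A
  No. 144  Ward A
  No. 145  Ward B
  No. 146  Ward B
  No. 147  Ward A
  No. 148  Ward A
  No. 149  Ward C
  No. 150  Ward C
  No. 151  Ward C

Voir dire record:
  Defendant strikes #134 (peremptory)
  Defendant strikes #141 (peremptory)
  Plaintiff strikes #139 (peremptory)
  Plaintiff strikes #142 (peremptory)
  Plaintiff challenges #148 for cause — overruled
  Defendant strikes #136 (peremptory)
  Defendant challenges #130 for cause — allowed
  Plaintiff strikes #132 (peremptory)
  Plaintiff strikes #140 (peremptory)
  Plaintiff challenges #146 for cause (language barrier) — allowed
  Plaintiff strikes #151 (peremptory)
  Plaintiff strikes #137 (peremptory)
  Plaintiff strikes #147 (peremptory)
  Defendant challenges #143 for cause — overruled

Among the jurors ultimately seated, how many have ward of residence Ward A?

2

Removed: #130, #132, #134, #136, #137, #139, #140, #141, #142, #146, #147, #151.
Seated jurors 1–7: #131, #133, #135, #138, #143, #144, #145.
Of those, in Ward A: #143, #144 → 2.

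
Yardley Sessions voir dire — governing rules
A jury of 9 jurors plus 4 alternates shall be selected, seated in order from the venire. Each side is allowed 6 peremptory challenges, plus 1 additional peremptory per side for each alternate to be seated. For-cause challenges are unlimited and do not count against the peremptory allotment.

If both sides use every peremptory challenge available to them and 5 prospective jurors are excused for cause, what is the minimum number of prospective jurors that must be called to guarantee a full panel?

Seats to fill: 9 + 4 alternates = 13.
Peremptories: 6 + 1×4 = 10 per side × 2 sides = 20.
For-cause removals: 5.
Minimum venire: 13 + 20 + 5 = 38.

38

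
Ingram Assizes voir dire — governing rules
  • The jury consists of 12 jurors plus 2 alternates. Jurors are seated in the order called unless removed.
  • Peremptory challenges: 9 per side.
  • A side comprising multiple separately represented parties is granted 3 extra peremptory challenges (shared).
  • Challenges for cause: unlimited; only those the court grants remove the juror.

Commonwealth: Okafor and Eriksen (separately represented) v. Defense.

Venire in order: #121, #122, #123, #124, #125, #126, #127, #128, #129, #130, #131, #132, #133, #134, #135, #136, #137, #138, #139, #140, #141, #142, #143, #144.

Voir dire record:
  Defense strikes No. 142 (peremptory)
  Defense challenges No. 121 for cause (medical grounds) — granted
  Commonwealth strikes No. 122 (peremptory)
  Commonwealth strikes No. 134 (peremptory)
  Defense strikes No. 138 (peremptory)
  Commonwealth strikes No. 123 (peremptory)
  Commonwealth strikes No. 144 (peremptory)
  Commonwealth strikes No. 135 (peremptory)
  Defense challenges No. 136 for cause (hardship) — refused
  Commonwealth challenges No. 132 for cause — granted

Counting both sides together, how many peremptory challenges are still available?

14

Commonwealth allotment: 9 base + 3 multi-party = 12. Defense allotment: 9.
Commonwealth peremptories used: #122, #134, #123, #144, #135 — 5 (the for-cause on #132 doesn't count).
Defense peremptories used: #142, #138 — 2 (for-cause on #121, #136 don't count).
Remaining: (12 − 5) + (9 − 2) = 14.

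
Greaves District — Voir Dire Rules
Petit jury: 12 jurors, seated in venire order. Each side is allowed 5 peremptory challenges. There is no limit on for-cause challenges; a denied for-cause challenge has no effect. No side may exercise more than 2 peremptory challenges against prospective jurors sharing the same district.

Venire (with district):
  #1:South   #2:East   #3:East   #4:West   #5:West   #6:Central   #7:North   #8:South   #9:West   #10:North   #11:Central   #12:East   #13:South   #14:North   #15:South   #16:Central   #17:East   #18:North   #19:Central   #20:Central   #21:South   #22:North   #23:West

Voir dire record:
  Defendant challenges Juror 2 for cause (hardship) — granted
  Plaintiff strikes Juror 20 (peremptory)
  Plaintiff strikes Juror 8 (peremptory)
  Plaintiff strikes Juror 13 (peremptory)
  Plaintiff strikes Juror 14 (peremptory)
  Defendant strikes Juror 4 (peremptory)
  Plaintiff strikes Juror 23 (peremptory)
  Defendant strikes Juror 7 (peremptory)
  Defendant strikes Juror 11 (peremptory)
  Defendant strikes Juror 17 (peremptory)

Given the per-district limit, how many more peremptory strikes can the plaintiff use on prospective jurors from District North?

0

Plaintiff peremptories so far: #20, #8, #13, #14, #23 — 5 of 5 used, 0 left overall.
Against District North: #14 — 1 used; per-district cap 2 leaves 1.
Binding limit: min(0, 1) = 0.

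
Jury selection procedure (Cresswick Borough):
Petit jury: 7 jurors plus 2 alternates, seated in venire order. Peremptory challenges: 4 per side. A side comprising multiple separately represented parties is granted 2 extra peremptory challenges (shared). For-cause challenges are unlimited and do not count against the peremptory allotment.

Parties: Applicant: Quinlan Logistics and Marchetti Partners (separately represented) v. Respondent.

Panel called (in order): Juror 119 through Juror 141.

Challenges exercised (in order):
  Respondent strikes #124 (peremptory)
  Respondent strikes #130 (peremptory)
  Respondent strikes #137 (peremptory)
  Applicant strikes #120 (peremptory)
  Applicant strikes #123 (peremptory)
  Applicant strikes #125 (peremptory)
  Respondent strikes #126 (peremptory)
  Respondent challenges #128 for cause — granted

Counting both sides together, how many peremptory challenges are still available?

Applicant allotment: 4 base + 2 multi-party = 6. Respondent allotment: 4.
Applicant peremptories used: #120, #123, #125 — 3.
Respondent peremptories used: #124, #130, #137, #126 — 4 (the for-cause on #128 doesn't count).
Remaining: (6 − 3) + (4 − 4) = 3.

3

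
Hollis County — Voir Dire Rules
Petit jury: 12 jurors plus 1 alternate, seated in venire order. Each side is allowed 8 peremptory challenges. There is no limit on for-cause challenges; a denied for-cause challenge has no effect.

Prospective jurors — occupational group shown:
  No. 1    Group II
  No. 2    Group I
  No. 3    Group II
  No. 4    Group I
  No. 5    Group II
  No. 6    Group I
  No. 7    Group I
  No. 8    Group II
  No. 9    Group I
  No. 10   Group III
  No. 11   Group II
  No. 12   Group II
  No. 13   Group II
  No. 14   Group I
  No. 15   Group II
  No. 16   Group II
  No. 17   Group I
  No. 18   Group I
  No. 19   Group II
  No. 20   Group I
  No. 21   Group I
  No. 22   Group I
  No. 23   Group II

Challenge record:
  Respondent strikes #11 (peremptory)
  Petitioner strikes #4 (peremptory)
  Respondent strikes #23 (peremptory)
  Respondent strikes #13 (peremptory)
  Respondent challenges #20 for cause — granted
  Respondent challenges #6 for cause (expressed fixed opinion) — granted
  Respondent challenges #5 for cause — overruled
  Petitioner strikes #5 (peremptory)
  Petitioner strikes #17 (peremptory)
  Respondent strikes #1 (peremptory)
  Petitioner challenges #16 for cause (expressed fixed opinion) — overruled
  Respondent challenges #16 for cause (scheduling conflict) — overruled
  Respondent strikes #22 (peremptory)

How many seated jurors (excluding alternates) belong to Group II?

Removed: #1, #4, #5, #6, #11, #13, #17, #20, #22, #23.
Seated jurors 1–12: #2, #3, #7, #8, #9, #10, #12, #14, #15, #16, #18, #19 (alternates #21 not counted).
Of those, in Group II: #3, #8, #12, #15, #16, #19 → 6.

6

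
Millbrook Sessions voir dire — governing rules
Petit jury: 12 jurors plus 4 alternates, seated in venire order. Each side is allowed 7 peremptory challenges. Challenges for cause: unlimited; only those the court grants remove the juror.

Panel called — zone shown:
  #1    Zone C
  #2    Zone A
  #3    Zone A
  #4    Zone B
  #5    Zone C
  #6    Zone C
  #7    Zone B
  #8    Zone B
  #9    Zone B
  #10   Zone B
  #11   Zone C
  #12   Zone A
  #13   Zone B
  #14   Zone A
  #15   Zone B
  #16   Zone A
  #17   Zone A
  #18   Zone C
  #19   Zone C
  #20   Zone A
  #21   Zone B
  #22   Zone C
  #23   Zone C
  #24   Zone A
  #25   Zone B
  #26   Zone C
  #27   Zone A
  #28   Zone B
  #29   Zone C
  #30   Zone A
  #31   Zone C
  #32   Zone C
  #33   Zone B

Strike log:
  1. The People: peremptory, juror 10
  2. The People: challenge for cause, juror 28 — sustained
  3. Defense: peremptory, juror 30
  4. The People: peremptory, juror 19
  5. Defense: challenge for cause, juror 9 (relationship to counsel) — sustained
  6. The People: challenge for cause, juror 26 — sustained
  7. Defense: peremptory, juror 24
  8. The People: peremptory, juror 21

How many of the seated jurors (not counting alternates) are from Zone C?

Removed: #9, #10, #19, #21, #24, #26, #28, #30.
Seated jurors 1–12: #1, #2, #3, #4, #5, #6, #7, #8, #11, #12, #13, #14 (alternates #15, #16, #17, #18 not counted).
Of those, in Zone C: #1, #5, #6, #11 → 4.

4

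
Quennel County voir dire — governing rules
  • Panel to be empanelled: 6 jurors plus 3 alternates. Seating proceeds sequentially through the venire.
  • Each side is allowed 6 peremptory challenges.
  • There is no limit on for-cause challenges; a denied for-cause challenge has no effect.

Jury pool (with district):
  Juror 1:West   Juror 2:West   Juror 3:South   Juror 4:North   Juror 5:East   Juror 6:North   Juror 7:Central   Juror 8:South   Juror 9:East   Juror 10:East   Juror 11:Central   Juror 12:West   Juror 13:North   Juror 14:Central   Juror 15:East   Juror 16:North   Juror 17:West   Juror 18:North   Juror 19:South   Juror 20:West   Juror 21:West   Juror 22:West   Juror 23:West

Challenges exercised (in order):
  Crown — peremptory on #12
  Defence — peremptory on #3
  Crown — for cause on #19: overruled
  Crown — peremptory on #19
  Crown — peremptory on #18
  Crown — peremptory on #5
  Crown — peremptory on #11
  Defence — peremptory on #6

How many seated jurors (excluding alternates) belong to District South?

Removed: #3, #5, #6, #11, #12, #18, #19.
Seated jurors 1–6: #1, #2, #4, #7, #8, #9 (alternates #10, #13, #14 not counted).
Of those, in District South: #8 → 1.

1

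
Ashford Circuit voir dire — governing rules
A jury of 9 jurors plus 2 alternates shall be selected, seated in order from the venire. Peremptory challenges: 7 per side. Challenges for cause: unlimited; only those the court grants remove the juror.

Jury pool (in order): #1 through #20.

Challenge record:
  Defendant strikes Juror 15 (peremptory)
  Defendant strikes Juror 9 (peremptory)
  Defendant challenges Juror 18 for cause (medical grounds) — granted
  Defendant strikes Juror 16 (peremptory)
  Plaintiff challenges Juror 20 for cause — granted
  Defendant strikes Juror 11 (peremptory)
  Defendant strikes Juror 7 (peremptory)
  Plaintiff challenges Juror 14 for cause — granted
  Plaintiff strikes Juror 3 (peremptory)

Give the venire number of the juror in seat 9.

Removed: #3, #7, #9, #11, #14, #15, #16, #18, #20.
Seating in order: seats 1–9 → #1, #2, #4, #5, #6, #8, #10, #12, #13; alternates → #17, #19.
So seat 9 is #13.

13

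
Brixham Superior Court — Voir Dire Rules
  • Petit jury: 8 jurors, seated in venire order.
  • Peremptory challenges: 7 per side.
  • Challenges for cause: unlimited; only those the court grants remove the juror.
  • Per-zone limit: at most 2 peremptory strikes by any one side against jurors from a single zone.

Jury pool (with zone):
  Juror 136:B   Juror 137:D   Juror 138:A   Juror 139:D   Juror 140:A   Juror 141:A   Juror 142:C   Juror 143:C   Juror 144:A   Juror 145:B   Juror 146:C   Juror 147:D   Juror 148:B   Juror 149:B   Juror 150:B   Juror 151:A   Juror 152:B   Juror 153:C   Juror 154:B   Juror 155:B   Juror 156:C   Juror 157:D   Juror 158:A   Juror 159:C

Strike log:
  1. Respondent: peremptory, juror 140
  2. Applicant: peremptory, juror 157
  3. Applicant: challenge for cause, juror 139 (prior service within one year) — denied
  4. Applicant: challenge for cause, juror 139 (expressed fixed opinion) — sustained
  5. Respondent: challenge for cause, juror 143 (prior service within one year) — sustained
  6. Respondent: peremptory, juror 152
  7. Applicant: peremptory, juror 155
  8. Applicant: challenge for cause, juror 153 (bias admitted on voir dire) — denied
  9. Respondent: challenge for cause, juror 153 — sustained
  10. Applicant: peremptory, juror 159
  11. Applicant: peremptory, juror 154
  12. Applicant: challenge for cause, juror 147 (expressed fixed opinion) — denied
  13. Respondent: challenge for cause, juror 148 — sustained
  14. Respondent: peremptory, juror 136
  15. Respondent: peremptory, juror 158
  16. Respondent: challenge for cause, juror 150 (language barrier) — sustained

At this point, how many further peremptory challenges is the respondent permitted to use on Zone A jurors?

Respondent peremptories so far: #140, #152, #136, #158 — 4 of 7 used, 3 left overall.
Against Zone A: #140, #158 — 2 used; per-zone cap 2 leaves 0.
Binding limit: min(3, 0) = 0.

0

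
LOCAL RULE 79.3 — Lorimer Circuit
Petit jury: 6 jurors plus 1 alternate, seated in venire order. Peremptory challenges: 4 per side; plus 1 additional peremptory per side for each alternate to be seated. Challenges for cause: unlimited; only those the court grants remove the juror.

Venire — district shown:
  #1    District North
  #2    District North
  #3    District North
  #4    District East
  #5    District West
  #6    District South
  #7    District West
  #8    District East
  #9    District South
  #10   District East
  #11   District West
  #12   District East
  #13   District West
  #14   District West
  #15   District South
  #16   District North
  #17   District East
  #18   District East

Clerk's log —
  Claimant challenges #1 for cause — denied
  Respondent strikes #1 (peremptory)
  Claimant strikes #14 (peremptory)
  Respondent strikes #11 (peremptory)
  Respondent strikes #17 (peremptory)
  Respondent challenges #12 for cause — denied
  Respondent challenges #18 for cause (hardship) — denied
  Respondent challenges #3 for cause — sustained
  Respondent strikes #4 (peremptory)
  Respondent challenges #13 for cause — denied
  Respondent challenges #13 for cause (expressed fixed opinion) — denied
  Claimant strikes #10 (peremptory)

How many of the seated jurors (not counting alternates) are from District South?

2

Removed: #1, #3, #4, #10, #11, #14, #17.
Seated jurors 1–6: #2, #5, #6, #7, #8, #9 (alternates #12 not counted).
Of those, in District South: #6, #9 → 2.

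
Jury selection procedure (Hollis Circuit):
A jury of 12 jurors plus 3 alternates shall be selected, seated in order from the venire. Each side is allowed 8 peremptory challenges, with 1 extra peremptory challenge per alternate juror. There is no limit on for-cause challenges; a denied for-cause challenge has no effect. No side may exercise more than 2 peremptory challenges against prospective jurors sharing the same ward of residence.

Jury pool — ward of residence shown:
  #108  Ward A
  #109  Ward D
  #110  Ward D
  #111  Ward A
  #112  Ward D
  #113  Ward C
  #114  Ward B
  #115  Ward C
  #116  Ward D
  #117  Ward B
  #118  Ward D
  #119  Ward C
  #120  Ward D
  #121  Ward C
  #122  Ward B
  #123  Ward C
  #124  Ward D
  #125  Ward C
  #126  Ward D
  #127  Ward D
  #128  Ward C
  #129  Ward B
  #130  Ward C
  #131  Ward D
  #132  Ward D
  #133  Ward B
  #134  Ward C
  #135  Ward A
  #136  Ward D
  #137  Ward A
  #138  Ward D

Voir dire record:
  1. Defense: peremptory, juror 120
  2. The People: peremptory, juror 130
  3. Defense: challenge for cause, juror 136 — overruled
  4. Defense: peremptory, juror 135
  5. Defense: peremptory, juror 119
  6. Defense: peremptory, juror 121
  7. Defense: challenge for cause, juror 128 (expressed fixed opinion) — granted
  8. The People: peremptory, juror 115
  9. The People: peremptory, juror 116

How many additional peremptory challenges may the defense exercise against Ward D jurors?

Defense peremptories so far: #120, #135, #119, #121 — 4 of 11 used, 7 left overall.
Against Ward D: #120 — 1 used; per-ward cap 2 leaves 1.
Binding limit: min(7, 1) = 1.

1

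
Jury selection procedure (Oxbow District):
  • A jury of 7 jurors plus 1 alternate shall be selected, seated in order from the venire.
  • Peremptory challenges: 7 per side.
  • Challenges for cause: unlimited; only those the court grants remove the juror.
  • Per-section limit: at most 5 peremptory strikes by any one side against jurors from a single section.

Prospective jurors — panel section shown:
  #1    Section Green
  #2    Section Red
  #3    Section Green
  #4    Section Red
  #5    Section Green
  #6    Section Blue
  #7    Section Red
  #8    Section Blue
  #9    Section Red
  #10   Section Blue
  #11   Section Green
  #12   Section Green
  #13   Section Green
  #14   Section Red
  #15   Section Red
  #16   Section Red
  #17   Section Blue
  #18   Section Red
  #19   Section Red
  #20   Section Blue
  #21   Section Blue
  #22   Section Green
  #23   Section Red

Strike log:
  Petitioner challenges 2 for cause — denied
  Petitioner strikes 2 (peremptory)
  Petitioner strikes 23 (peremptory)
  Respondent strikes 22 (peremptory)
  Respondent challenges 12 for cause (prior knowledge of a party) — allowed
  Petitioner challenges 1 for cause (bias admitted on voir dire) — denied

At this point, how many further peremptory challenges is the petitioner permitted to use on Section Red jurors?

Petitioner peremptories so far: #2, #23 — 2 of 7 used, 5 left overall.
Against Section Red: #2, #23 — 2 used; per-section cap 5 leaves 3.
Binding limit: min(5, 3) = 3.

3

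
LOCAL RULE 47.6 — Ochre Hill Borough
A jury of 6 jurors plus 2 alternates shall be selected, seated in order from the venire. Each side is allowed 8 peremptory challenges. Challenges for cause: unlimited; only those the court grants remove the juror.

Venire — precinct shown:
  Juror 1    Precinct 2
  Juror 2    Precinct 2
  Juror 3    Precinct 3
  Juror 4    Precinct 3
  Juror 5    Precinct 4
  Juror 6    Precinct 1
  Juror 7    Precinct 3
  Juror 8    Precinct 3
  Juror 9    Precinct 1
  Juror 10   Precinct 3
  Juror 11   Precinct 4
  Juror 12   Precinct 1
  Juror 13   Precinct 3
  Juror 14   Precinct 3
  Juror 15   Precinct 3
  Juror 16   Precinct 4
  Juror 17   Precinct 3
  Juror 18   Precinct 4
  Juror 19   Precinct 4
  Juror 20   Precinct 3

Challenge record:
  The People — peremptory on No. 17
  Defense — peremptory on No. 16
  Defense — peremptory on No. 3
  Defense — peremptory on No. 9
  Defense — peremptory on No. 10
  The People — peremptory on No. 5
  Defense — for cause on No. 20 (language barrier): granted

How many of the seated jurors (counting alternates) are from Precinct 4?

Removed: #3, #5, #9, #10, #16, #17, #20.
Seated (8 incl. alternates): #1, #2, #4, #6, #7, #8, #11, #12.
Of those, in Precinct 4: #11 → 1.

1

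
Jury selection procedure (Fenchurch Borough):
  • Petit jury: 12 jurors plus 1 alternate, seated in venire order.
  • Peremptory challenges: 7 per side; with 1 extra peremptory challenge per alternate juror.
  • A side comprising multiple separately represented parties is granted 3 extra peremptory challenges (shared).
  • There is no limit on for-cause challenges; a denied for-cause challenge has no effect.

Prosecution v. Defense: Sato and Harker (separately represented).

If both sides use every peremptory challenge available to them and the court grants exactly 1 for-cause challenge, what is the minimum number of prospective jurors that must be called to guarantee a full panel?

33

Seats to fill: 12 + 1 alternates = 13.
Peremptories — Prosecution: 7 + 1×1 = 8; Defense: 7 + 1×1 + 3 = 11; total 19.
For-cause removals: 1.
Minimum venire: 13 + 19 + 1 = 33.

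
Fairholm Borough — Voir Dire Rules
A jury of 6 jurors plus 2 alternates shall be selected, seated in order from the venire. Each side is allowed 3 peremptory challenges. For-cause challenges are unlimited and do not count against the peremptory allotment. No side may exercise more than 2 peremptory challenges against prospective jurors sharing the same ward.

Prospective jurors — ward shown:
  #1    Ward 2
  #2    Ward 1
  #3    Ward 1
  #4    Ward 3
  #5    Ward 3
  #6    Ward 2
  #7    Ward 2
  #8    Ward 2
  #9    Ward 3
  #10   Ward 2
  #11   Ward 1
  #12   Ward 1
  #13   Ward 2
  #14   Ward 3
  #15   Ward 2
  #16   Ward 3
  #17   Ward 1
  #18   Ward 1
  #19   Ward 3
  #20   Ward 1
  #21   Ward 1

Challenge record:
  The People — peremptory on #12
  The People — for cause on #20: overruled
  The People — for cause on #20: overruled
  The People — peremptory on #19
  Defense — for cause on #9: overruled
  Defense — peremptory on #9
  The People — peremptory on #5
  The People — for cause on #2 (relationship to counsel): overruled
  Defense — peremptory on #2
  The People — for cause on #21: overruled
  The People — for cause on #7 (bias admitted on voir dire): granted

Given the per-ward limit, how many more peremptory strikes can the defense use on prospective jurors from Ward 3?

1

Defense peremptories so far: #9, #2 — 2 of 3 used, 1 left overall.
Against Ward 3: #9 — 1 used; per-ward cap 2 leaves 1.
Binding limit: min(1, 1) = 1.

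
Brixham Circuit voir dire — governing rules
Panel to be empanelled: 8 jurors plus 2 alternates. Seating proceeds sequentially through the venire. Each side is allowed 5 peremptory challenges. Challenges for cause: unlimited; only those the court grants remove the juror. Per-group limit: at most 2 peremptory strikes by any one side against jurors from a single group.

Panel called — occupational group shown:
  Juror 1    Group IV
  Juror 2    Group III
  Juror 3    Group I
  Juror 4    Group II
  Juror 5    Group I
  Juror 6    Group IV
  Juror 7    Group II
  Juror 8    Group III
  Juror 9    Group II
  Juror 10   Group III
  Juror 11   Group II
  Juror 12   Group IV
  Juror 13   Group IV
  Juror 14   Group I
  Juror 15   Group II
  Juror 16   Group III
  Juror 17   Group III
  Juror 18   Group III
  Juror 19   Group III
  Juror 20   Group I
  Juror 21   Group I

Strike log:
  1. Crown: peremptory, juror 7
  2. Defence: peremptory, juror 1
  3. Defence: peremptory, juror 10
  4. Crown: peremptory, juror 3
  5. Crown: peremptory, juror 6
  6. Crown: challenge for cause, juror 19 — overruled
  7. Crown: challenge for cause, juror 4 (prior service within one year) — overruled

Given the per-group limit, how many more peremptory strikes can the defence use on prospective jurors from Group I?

2

Defence peremptories so far: #1, #10 — 2 of 5 used, 3 left overall.
Against Group I: none yet — per-group cap 2 leaves 2.
Binding limit: min(3, 2) = 2.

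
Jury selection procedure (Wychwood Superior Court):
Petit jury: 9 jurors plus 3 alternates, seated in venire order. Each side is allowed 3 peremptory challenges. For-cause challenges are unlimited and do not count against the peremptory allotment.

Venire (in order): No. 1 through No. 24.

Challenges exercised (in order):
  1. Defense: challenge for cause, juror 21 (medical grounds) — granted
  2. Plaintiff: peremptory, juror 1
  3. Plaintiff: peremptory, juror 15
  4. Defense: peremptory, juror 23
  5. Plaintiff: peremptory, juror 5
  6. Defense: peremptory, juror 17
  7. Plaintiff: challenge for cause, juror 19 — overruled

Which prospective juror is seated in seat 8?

Removed: #1, #5, #15, #17, #21, #23. (#19 stays — for-cause denied.)
Filling seats in venire order through position 8: #2, #3, #4, #6, #7, #8, #9, #10.
So seat 8 is #10.

10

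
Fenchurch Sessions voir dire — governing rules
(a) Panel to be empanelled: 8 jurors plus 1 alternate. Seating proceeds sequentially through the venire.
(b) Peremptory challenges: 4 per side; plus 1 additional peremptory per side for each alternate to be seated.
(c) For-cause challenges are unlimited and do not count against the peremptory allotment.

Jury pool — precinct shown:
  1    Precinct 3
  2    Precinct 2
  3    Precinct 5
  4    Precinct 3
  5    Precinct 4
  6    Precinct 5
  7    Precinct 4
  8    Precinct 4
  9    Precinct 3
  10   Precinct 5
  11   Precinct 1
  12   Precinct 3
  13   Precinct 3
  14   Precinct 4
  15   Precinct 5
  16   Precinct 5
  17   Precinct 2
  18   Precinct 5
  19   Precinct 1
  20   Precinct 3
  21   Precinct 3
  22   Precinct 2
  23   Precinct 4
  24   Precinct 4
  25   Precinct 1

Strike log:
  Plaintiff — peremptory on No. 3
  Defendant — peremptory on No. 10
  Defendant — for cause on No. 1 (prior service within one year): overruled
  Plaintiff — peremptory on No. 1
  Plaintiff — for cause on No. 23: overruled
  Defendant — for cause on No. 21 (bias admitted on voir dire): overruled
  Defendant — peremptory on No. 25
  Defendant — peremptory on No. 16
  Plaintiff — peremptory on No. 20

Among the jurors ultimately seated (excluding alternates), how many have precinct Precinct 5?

Removed: #1, #3, #10, #16, #20, #25.
Seated jurors 1–8: #2, #4, #5, #6, #7, #8, #9, #11 (alternates #12 not counted).
Of those, in Precinct 5: #6 → 1.

1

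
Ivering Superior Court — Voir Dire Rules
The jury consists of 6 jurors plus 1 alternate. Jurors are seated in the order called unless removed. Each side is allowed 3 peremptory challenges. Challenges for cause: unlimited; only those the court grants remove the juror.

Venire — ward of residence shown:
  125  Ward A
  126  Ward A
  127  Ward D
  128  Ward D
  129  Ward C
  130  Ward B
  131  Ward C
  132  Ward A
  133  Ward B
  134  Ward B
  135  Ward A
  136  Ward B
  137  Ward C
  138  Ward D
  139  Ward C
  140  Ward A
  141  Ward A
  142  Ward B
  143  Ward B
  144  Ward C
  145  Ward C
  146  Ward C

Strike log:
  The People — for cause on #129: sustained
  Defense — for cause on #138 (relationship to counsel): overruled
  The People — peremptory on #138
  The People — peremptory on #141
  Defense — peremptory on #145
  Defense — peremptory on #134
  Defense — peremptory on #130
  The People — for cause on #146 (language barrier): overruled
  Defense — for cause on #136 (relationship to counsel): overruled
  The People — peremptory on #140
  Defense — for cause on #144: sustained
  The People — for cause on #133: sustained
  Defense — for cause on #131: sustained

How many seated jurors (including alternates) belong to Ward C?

Removed: #129, #130, #131, #133, #134, #138, #140, #141, #144, #145.
Seated (7 incl. alternates): #125, #126, #127, #128, #132, #135, #136.
None of those are in Ward C → 0.

0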